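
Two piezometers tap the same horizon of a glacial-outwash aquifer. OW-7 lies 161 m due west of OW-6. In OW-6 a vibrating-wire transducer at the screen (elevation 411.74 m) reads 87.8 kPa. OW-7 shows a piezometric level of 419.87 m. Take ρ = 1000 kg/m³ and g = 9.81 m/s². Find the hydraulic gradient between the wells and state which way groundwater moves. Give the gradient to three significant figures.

Pressure head at OW-6: ψ = P/(ρg) = 87.8×1000 / (1000 × 9.81) = 8.95 m.
Total head at OW-6: h = z + ψ = 411.74 + 8.95 = 420.69 m.
Total head at OW-7: h = 419.87 m (water level in the piezometer is the total head).
Head difference: h(OW-6) − h(OW-7) = 420.69 − 419.87 = 0.82 m.
Hydraulic gradient: i = |Δh| / L = 0.82 / 161 = 0.00509.
Flow is from higher to lower head: from OW-6 toward OW-7, i.e. toward the west.

i ≈ 0.00509; groundwater flows toward the west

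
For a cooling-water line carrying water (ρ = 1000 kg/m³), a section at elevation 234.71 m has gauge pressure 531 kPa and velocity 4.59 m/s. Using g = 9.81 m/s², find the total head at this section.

Pressure head ψ = P/(ρg) = 531×1000 / (1000 × 9.81) = 54.13 m.
Velocity head = v²/(2g) = 4.59² / (2 × 9.81) = 1.074 m.
h = z + ψ + v²/(2g) = 234.71 + 54.13 + 1.074 = 289.91 m.

h ≈ 289.91 m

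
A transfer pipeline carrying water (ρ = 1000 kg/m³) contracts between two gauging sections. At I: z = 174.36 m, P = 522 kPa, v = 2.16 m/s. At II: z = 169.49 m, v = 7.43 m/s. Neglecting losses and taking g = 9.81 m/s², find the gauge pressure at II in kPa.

Pressure head at I: ψ₁ = P₁/(ρg) = 522×1000 / (1000 × 9.81) = 53.21 m.
Velocity heads: v₁²/2g = 2.16²/19.62 = 0.238 m; v₂²/2g = 7.43²/19.62 = 2.814 m.
Total head H = z₁ + ψ₁ + v₁²/2g = 174.36 + 53.21 + 0.238 = 227.81 m.
ψ₂ = H − z₂ − v₂²/2g = 227.81 − 169.49 − 2.814 = 55.51 m.
P₂ = ρgψ₂ = 1000 × 9.81 × 55.51 ≈ 545 kPa.

P₂ ≈ 545 kPa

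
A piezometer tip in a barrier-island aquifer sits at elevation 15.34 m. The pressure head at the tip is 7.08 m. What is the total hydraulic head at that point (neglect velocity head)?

h ≈ 22.42 m

h = z + ψ = 15.34 + 7.08 = 22.42 m.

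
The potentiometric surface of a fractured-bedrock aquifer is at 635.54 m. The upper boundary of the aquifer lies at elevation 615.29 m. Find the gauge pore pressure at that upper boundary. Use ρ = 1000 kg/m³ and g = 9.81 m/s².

Pressure head at the aquifer top: ψ = h − z = 635.54 − 615.29 = 20.25 m.
P = ρgψ = 1000 × 9.81 × 20.25 = 198652 Pa ≈ 199 kPa.

P ≈ 199 kPa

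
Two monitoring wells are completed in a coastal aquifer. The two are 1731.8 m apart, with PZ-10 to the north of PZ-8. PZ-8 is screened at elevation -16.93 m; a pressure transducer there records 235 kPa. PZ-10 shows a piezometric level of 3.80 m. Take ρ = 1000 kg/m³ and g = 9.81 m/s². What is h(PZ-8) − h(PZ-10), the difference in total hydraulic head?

Δh ≈ 3.23 m

Pressure head at PZ-8: ψ = P/(ρg) = 235×1000 / (1000 × 9.81) = 23.96 m.
Total head at PZ-8: h = z + ψ = -16.93 + 23.96 = 7.03 m.
Total head at PZ-10: h = 3.80 m (water level in the piezometer is the total head).
Head difference: h(PZ-8) − h(PZ-10) = 7.03 − 3.80 = 3.23 m.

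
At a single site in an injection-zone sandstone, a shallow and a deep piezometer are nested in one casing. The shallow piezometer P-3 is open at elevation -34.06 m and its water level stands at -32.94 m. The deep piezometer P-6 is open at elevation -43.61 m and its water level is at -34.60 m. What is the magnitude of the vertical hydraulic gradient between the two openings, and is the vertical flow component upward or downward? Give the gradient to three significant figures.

|i_v| ≈ 0.174; vertical flow is downward

Total head at P-3: h = -32.94 m (water level in the standpipe).
Total head at P-6: h = -34.60 m.
Δh = h(P-3) − h(P-6) = -32.94 − (-34.60) = 1.66 m.
Vertical separation Δz = -34.06 − (-43.61) = 9.55 m.
|i_v| = |Δh| / Δz = 1.66 / 9.55 = 0.174.
Head is higher in the shallow piezometer, so vertical flow is downward (recharge condition).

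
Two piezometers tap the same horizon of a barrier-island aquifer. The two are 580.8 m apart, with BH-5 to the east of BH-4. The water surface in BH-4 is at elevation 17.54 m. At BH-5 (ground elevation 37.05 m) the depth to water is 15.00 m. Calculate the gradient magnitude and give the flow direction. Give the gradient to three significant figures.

i ≈ 0.00777; groundwater flows toward the west

Total head at BH-4: h = 17.54 m (water level in the piezometer is the total head).
Total head at BH-5: h = 37.05 − 15.00 = 22.05 m.
Head difference: h(BH-4) − h(BH-5) = 17.54 − 22.05 = -4.51 m.
Hydraulic gradient: i = |Δh| / L = 4.51 / 580.8 = 0.00777.
Flow is from higher to lower head: from BH-5 toward BH-4, i.e. toward the west.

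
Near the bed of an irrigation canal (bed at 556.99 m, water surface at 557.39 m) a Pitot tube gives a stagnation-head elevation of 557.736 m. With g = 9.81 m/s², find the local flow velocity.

v ≈ 2.61 m/s

Near the bed, under hydrostatic conditions, the piezometric head (z + ψ) equals the free-surface elevation, 557.39 m.
Velocity head = total − piezometric = 557.736 − 557.39 = 0.346 m.
v = √(2g·h_v) = √(2 × 9.81 × 0.346) = 2.61 m/s.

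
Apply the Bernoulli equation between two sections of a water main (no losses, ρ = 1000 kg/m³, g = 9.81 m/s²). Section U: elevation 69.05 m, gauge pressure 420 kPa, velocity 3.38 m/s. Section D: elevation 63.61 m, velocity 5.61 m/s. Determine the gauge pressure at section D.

Pressure head at U: ψ₁ = P₁/(ρg) = 420×1000 / (1000 × 9.81) = 42.81 m.
Velocity heads: v₁²/2g = 3.38²/19.62 = 0.582 m; v₂²/2g = 5.61²/19.62 = 1.604 m.
Total head H = z₁ + ψ₁ + v₁²/2g = 69.05 + 42.81 + 0.582 = 112.44 m.
ψ₂ = H − z₂ − v₂²/2g = 112.44 − 63.61 − 1.604 = 47.23 m.
P₂ = ρgψ₂ = 1000 × 9.81 × 47.23 ≈ 463 kPa.

P₂ ≈ 463 kPa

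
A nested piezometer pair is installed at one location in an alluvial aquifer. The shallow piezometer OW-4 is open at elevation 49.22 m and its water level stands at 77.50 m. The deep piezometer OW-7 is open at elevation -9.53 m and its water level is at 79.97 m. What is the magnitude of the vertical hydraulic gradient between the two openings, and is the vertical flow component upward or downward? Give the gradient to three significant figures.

|i_v| ≈ 0.0420; vertical flow is upward

Total head at OW-4: h = 77.50 m (water level in the standpipe).
Total head at OW-7: h = 79.97 m.
Δh = h(OW-4) − h(OW-7) = 77.50 − 79.97 = -2.47 m.
Vertical separation Δz = 49.22 − (-9.53) = 58.75 m.
|i_v| = |Δh| / Δz = 2.47 / 58.75 = 0.0420.
Head is higher in the deep piezometer, so vertical flow is upward (discharge condition).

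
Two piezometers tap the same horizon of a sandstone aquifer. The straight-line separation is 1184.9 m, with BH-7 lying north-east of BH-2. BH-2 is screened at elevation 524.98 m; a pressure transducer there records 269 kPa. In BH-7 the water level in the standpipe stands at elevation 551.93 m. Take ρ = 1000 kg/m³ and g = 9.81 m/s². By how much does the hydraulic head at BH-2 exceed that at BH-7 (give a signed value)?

Pressure head at BH-2: ψ = P/(ρg) = 269×1000 / (1000 × 9.81) = 27.42 m.
Total head at BH-2: h = z + ψ = 524.98 + 27.42 = 552.40 m.
Total head at BH-7: h = 551.93 m (water level in the piezometer is the total head).
Head difference: h(BH-2) − h(BH-7) = 552.40 − 551.93 = 0.47 m.

Δh ≈ 0.47 m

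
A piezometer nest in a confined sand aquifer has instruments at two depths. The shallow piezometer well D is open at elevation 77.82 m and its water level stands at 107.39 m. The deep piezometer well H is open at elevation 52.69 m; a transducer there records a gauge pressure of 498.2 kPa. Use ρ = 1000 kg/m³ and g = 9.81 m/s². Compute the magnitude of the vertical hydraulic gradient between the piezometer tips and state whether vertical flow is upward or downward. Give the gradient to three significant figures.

|i_v| ≈ 0.156; vertical flow is downward

Total head at well D: h = 107.39 m (water level in the standpipe).
Pressure head at well H: ψ = P/(ρg) = 498.2×1000 / (1000 × 9.81) = 50.78 m.
Total head at well H: h = z + ψ = 52.69 + 50.78 = 103.47 m.
Δh = h(well D) − h(well H) = 107.39 − 103.47 = 3.92 m.
Vertical separation Δz = 77.82 − 52.69 = 25.13 m.
|i_v| = |Δh| / Δz = 3.92 / 25.13 = 0.156.
Head is higher in the shallow piezometer, so vertical flow is downward (recharge condition).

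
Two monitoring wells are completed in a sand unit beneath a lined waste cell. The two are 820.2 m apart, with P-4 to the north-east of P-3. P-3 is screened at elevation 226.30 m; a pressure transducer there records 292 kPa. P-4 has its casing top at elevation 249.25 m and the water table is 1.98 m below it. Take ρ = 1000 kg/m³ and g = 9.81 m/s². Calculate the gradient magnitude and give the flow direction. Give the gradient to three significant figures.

i ≈ 0.0107; groundwater flows toward the north-east

Pressure head at P-3: ψ = P/(ρg) = 292×1000 / (1000 × 9.81) = 29.77 m.
Total head at P-3: h = z + ψ = 226.30 + 29.77 = 256.07 m.
Total head at P-4: h = 249.25 − 1.98 = 247.27 m.
Head difference: h(P-3) − h(P-4) = 256.07 − 247.27 = 8.80 m.
Hydraulic gradient: i = |Δh| / L = 8.80 / 820.2 = 0.0107.
Flow is from higher to lower head: from P-3 toward P-4, i.e. toward the north-east.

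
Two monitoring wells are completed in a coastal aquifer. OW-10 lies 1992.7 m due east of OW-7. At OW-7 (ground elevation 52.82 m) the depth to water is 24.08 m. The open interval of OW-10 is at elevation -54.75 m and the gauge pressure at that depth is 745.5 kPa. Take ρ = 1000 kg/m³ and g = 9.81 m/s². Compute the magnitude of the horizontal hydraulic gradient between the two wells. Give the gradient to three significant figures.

Total head at OW-7: h = 52.82 − 24.08 = 28.74 m.
Pressure head at OW-10: ψ = P/(ρg) = 745.5×1000 / (1000 × 9.81) = 75.99 m.
Total head at OW-10: h = z + ψ = -54.75 + 75.99 = 21.24 m.
Head difference: h(OW-7) − h(OW-10) = 28.74 − 21.24 = 7.50 m.
Hydraulic gradient: i = |Δh| / L = 7.50 / 1992.7 = 0.00376.

i ≈ 0.00376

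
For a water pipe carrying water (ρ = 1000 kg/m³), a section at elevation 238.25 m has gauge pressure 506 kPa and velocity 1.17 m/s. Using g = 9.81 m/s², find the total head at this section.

h ≈ 289.90 m

Pressure head ψ = P/(ρg) = 506×1000 / (1000 × 9.81) = 51.58 m.
Velocity head = v²/(2g) = 1.17² / (2 × 9.81) = 0.070 m.
h = z + ψ + v²/(2g) = 238.25 + 51.58 + 0.070 = 289.90 m.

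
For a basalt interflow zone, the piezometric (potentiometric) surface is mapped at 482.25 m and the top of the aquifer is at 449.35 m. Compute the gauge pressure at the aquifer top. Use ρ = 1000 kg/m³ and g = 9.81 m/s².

Pressure head at the aquifer top: ψ = h − z = 482.25 − 449.35 = 32.90 m.
P = ρgψ = 1000 × 9.81 × 32.90 = 322749 Pa ≈ 323 kPa.

P ≈ 323 kPa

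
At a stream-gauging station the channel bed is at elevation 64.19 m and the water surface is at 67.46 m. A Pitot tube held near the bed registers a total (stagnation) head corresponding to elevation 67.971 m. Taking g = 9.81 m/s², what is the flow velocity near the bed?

Near the bed, under hydrostatic conditions, the piezometric head (z + ψ) equals the free-surface elevation, 67.46 m.
Velocity head = total − piezometric = 67.971 − 67.46 = 0.511 m.
v = √(2g·h_v) = √(2 × 9.81 × 0.511) = 3.17 m/s.

v ≈ 3.17 m/s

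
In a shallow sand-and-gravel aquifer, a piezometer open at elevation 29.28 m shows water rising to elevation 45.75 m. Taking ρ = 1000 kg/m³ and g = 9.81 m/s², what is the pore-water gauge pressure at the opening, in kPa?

P ≈ 162 kPa

Pressure head ψ = h − z = 45.75 − 29.28 = 16.47 m.
P = ρgψ = 1000 × 9.81 × 16.47 = 161571 Pa ≈ 162 kPa.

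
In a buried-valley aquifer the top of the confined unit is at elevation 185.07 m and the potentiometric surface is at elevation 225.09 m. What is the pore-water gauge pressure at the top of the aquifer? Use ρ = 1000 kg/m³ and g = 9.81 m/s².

Pressure head at the aquifer top: ψ = h − z = 225.09 − 185.07 = 40.02 m.
P = ρgψ = 1000 × 9.81 × 40.02 = 392596 Pa ≈ 393 kPa.

P ≈ 393 kPa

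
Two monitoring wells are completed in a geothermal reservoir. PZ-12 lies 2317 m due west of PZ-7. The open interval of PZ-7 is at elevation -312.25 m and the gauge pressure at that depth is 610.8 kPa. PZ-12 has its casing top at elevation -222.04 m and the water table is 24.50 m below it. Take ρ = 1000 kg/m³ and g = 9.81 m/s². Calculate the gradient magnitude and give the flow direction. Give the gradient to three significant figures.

Pressure head at PZ-7: ψ = P/(ρg) = 610.8×1000 / (1000 × 9.81) = 62.26 m.
Total head at PZ-7: h = z + ψ = -312.25 + 62.26 = -249.99 m.
Total head at PZ-12: h = -222.04 − 24.50 = -246.54 m.
Head difference: h(PZ-7) − h(PZ-12) = -249.99 − (-246.54) = -3.45 m.
Hydraulic gradient: i = |Δh| / L = 3.45 / 2317 = 0.00149.
Flow is from higher to lower head: from PZ-12 toward PZ-7, i.e. toward the east.

i ≈ 0.00149; groundwater flows toward the east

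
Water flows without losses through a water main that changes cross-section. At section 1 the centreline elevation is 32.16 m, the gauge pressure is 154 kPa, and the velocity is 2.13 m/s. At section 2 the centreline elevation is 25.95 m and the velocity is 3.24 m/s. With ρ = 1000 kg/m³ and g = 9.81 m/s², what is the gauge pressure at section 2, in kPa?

P₂ ≈ 212 kPa

Pressure head at 1: ψ₁ = P₁/(ρg) = 154×1000 / (1000 × 9.81) = 15.70 m.
Velocity heads: v₁²/2g = 2.13²/19.62 = 0.231 m; v₂²/2g = 3.24²/19.62 = 0.535 m.
Total head H = z₁ + ψ₁ + v₁²/2g = 32.16 + 15.70 + 0.231 = 48.09 m.
ψ₂ = H − z₂ − v₂²/2g = 48.09 − 25.95 − 0.535 = 21.61 m.
P₂ = ρgψ₂ = 1000 × 9.81 × 21.61 ≈ 212 kPa.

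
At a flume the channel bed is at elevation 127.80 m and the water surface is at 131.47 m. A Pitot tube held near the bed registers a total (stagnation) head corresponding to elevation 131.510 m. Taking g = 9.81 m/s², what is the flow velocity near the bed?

v ≈ 0.886 m/s

Near the bed, under hydrostatic conditions, the piezometric head (z + ψ) equals the free-surface elevation, 131.47 m.
Velocity head = total − piezometric = 131.510 − 131.47 = 0.040 m.
v = √(2g·h_v) = √(2 × 9.81 × 0.040) = 0.886 m/s.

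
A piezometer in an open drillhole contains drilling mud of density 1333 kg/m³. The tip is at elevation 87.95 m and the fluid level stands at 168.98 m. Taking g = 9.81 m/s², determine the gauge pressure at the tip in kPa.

Pressure head ψ = h − z = 168.98 − 87.95 = 81.03 m.
P = ρgψ = 1333 × 9.81 × 81.03 = 1059607 Pa ≈ 1060 kPa.

P ≈ 1060 kPa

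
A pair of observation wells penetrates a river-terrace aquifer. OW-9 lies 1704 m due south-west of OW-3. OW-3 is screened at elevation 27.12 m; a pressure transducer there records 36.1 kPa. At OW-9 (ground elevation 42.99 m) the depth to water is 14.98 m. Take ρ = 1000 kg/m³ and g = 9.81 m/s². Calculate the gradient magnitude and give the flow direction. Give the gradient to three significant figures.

Pressure head at OW-3: ψ = P/(ρg) = 36.1×1000 / (1000 × 9.81) = 3.68 m.
Total head at OW-3: h = z + ψ = 27.12 + 3.68 = 30.80 m.
Total head at OW-9: h = 42.99 − 14.98 = 28.01 m.
Head difference: h(OW-3) − h(OW-9) = 30.80 − 28.01 = 2.79 m.
Hydraulic gradient: i = |Δh| / L = 2.79 / 1704 = 0.00164.
Flow is from higher to lower head: from OW-3 toward OW-9, i.e. toward the south-west.

i ≈ 0.00164; groundwater flows toward the south-west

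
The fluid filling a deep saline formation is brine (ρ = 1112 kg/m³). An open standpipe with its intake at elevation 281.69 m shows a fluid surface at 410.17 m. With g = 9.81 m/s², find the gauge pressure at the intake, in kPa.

Pressure head ψ = h − z = 410.17 − 281.69 = 128.48 m.
P = ρgψ = 1112 × 9.81 × 128.48 = 1401552 Pa ≈ 1400 kPa.

P ≈ 1400 kPa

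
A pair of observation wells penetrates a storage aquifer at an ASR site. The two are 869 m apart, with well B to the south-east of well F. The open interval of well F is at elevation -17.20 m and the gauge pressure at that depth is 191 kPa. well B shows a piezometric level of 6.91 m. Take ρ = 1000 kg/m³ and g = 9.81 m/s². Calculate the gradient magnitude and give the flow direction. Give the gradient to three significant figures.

i ≈ 0.00534; groundwater flows toward the north-west

Pressure head at well F: ψ = P/(ρg) = 191×1000 / (1000 × 9.81) = 19.47 m.
Total head at well F: h = z + ψ = -17.20 + 19.47 = 2.27 m.
Total head at well B: h = 6.91 m (water level in the piezometer is the total head).
Head difference: h(well F) − h(well B) = 2.27 − 6.91 = -4.64 m.
Hydraulic gradient: i = |Δh| / L = 4.64 / 869 = 0.00534.
Flow is from higher to lower head: from well B toward well F, i.e. toward the north-west.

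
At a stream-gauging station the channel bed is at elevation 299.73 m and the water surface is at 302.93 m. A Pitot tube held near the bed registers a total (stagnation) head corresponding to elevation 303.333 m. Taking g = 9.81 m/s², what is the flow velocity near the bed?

Near the bed, under hydrostatic conditions, the piezometric head (z + ψ) equals the free-surface elevation, 302.93 m.
Velocity head = total − piezometric = 303.333 − 302.93 = 0.403 m.
v = √(2g·h_v) = √(2 × 9.81 × 0.403) = 2.81 m/s.

v ≈ 2.81 m/s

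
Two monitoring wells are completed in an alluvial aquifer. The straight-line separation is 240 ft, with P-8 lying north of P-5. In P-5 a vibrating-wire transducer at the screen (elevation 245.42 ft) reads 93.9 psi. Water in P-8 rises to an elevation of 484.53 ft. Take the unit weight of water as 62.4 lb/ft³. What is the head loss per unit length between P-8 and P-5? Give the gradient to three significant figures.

i ≈ 0.0934 ft/ft

Pressure head at P-5: ψ = 144·P/γ = 144 × 93.9 / 62.4 = 216.69 ft.
Total head at P-5: h = z + ψ = 245.42 + 216.69 = 462.11 ft.
Total head at P-8: h = 484.53 ft (water level in the piezometer is the total head).
Head difference: h(P-5) − h(P-8) = 462.11 − 484.53 = -22.42 ft.
Hydraulic gradient: i = |Δh| / L = 22.42 / 240 = 0.0934.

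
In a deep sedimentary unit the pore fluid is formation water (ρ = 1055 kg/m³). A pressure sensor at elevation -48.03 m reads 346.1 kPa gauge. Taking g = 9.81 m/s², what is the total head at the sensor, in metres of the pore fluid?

h ≈ -14.59 m

ψ = P/(ρg) = 346.1×1000 / (1055 × 9.81) = 33.44 m.
h = z + ψ = -48.03 + 33.44 = -14.59 m.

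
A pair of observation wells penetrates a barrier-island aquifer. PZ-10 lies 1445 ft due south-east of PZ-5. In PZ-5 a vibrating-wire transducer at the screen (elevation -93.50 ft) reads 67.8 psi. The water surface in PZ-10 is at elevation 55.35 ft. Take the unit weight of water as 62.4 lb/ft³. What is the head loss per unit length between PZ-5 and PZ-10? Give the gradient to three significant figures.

Pressure head at PZ-5: ψ = 144·P/γ = 144 × 67.8 / 62.4 = 156.46 ft.
Total head at PZ-5: h = z + ψ = -93.50 + 156.46 = 62.96 ft.
Total head at PZ-10: h = 55.35 ft (water level in the piezometer is the total head).
Head difference: h(PZ-5) − h(PZ-10) = 62.96 − 55.35 = 7.61 ft.
Hydraulic gradient: i = |Δh| / L = 7.61 / 1445 = 0.00527.

i ≈ 0.00527 ft/ft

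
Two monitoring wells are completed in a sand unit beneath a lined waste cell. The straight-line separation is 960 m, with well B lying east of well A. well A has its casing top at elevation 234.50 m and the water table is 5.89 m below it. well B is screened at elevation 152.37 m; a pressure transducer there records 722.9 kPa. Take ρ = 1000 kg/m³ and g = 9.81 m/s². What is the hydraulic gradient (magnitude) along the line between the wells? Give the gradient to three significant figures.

Total head at well A: h = 234.50 − 5.89 = 228.61 m.
Pressure head at well B: ψ = P/(ρg) = 722.9×1000 / (1000 × 9.81) = 73.69 m.
Total head at well B: h = z + ψ = 152.37 + 73.69 = 226.06 m.
Head difference: h(well A) − h(well B) = 228.61 − 226.06 = 2.55 m.
Hydraulic gradient: i = |Δh| / L = 2.55 / 960 = 0.00266.

i ≈ 0.00266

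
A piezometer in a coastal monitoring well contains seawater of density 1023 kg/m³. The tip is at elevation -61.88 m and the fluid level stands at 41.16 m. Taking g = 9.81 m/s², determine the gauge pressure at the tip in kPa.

Pressure head ψ = h − z = 41.16 − (-61.88) = 103.04 m.
P = ρgψ = 1023 × 9.81 × 103.04 = 1034071 Pa ≈ 1030 kPa.

P ≈ 1030 kPa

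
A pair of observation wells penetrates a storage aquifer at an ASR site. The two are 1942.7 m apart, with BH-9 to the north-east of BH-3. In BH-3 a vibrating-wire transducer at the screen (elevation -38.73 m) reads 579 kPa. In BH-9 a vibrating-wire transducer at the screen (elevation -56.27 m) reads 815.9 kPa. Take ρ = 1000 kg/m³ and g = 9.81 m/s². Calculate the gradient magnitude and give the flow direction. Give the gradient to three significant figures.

i ≈ 0.00340; groundwater flows toward the south-west

Pressure head at BH-3: ψ = P/(ρg) = 579×1000 / (1000 × 9.81) = 59.02 m.
Total head at BH-3: h = z + ψ = -38.73 + 59.02 = 20.29 m.
Pressure head at BH-9: ψ = P/(ρg) = 815.9×1000 / (1000 × 9.81) = 83.17 m.
Total head at BH-9: h = z + ψ = -56.27 + 83.17 = 26.90 m.
Head difference: h(BH-3) − h(BH-9) = 20.29 − 26.90 = -6.61 m.
Hydraulic gradient: i = |Δh| / L = 6.61 / 1942.7 = 0.00340.
Flow is from higher to lower head: from BH-9 toward BH-3, i.e. toward the south-west.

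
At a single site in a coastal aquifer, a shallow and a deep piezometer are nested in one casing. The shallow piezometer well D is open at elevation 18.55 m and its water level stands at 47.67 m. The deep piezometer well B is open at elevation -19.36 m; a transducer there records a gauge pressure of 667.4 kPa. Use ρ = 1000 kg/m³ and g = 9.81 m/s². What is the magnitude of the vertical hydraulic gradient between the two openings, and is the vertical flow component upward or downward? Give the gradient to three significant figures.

Total head at well D: h = 47.67 m (water level in the standpipe).
Pressure head at well B: ψ = P/(ρg) = 667.4×1000 / (1000 × 9.81) = 68.03 m.
Total head at well B: h = z + ψ = -19.36 + 68.03 = 48.67 m.
Δh = h(well D) − h(well B) = 47.67 − 48.67 = -1.00 m.
Vertical separation Δz = 18.55 − (-19.36) = 37.91 m.
|i_v| = |Δh| / Δz = 1.00 / 37.91 = 0.0264.
Head is higher in the deep piezometer, so vertical flow is upward (discharge condition).

|i_v| ≈ 0.0264; vertical flow is upward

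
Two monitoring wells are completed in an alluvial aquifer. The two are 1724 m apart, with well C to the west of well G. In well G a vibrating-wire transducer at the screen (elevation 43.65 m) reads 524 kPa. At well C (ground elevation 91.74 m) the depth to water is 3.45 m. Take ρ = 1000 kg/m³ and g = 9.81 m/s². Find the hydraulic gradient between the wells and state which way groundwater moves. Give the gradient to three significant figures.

i ≈ 0.00509; groundwater flows toward the west

Pressure head at well G: ψ = P/(ρg) = 524×1000 / (1000 × 9.81) = 53.41 m.
Total head at well G: h = z + ψ = 43.65 + 53.41 = 97.06 m.
Total head at well C: h = 91.74 − 3.45 = 88.29 m.
Head difference: h(well G) − h(well C) = 97.06 − 88.29 = 8.77 m.
Hydraulic gradient: i = |Δh| / L = 8.77 / 1724 = 0.00509.
Flow is from higher to lower head: from well G toward well C, i.e. toward the west.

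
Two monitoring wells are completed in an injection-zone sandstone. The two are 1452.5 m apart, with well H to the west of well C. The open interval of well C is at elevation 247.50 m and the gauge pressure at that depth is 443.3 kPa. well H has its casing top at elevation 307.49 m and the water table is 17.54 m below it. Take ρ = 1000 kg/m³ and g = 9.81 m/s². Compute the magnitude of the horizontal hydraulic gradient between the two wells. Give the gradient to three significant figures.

i ≈ 0.00189

Pressure head at well C: ψ = P/(ρg) = 443.3×1000 / (1000 × 9.81) = 45.19 m.
Total head at well C: h = z + ψ = 247.50 + 45.19 = 292.69 m.
Total head at well H: h = 307.49 − 17.54 = 289.95 m.
Head difference: h(well C) − h(well H) = 292.69 − 289.95 = 2.74 m.
Hydraulic gradient: i = |Δh| / L = 2.74 / 1452.5 = 0.00189.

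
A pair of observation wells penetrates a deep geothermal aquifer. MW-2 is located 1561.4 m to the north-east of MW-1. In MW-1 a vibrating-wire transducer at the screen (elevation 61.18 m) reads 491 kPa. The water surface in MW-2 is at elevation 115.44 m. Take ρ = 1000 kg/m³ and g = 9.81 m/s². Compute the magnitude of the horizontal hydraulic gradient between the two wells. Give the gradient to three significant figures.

i ≈ 0.00270

Pressure head at MW-1: ψ = P/(ρg) = 491×1000 / (1000 × 9.81) = 50.05 m.
Total head at MW-1: h = z + ψ = 61.18 + 50.05 = 111.23 m.
Total head at MW-2: h = 115.44 m (water level in the piezometer is the total head).
Head difference: h(MW-1) − h(MW-2) = 111.23 − 115.44 = -4.21 m.
Hydraulic gradient: i = |Δh| / L = 4.21 / 1561.4 = 0.00270.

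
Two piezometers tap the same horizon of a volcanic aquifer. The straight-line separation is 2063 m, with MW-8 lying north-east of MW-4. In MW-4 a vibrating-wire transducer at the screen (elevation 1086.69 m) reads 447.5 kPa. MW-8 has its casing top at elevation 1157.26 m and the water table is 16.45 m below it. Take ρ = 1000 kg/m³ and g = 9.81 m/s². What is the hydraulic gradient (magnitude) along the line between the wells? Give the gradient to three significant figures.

i ≈ 0.00412

Pressure head at MW-4: ψ = P/(ρg) = 447.5×1000 / (1000 × 9.81) = 45.62 m.
Total head at MW-4: h = z + ψ = 1086.69 + 45.62 = 1132.31 m.
Total head at MW-8: h = 1157.26 − 16.45 = 1140.81 m.
Head difference: h(MW-4) − h(MW-8) = 1132.31 − 1140.81 = -8.50 m.
Hydraulic gradient: i = |Δh| / L = 8.50 / 2063 = 0.00412.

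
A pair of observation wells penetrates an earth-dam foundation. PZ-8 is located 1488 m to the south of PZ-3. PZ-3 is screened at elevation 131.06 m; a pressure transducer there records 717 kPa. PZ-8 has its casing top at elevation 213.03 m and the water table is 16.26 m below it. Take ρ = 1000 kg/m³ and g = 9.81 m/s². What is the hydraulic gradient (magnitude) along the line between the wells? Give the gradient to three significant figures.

Pressure head at PZ-3: ψ = P/(ρg) = 717×1000 / (1000 × 9.81) = 73.09 m.
Total head at PZ-3: h = z + ψ = 131.06 + 73.09 = 204.15 m.
Total head at PZ-8: h = 213.03 − 16.26 = 196.77 m.
Head difference: h(PZ-3) − h(PZ-8) = 204.15 − 196.77 = 7.38 m.
Hydraulic gradient: i = |Δh| / L = 7.38 / 1488 = 0.00496.

i ≈ 0.00496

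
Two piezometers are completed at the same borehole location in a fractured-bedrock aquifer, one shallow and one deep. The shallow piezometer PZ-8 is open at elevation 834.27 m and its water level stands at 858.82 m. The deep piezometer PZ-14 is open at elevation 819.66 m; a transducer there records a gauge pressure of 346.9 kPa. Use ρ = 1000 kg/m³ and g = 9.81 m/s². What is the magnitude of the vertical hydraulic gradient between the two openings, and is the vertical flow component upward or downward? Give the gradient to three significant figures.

Total head at PZ-8: h = 858.82 m (water level in the standpipe).
Pressure head at PZ-14: ψ = P/(ρg) = 346.9×1000 / (1000 × 9.81) = 35.36 m.
Total head at PZ-14: h = z + ψ = 819.66 + 35.36 = 855.02 m.
Δh = h(PZ-8) − h(PZ-14) = 858.82 − 855.02 = 3.80 m.
Vertical separation Δz = 834.27 − 819.66 = 14.61 m.
|i_v| = |Δh| / Δz = 3.80 / 14.61 = 0.260.
Head is higher in the shallow piezometer, so vertical flow is downward (recharge condition).

|i_v| ≈ 0.260; vertical flow is downward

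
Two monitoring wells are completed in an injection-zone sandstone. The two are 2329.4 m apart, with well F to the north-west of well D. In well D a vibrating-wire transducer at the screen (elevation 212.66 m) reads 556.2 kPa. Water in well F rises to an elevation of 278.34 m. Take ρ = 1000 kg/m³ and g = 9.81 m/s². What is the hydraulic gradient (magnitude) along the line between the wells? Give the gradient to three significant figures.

i ≈ 0.00386

Pressure head at well D: ψ = P/(ρg) = 556.2×1000 / (1000 × 9.81) = 56.70 m.
Total head at well D: h = z + ψ = 212.66 + 56.70 = 269.36 m.
Total head at well F: h = 278.34 m (water level in the piezometer is the total head).
Head difference: h(well D) − h(well F) = 269.36 − 278.34 = -8.98 m.
Hydraulic gradient: i = |Δh| / L = 8.98 / 2329.4 = 0.00386.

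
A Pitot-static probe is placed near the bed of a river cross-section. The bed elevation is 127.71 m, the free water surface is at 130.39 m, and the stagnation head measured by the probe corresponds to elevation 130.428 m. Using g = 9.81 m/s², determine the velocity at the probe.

Near the bed, under hydrostatic conditions, the piezometric head (z + ψ) equals the free-surface elevation, 130.39 m.
Velocity head = total − piezometric = 130.428 − 130.39 = 0.038 m.
v = √(2g·h_v) = √(2 × 9.81 × 0.038) = 0.863 m/s.

v ≈ 0.863 m/s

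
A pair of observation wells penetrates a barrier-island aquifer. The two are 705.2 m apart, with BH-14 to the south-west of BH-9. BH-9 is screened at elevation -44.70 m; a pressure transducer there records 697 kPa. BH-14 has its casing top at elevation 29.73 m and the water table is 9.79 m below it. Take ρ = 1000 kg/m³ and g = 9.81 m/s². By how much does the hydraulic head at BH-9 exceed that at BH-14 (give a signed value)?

Δh ≈ 6.41 m

Pressure head at BH-9: ψ = P/(ρg) = 697×1000 / (1000 × 9.81) = 71.05 m.
Total head at BH-9: h = z + ψ = -44.70 + 71.05 = 26.35 m.
Total head at BH-14: h = 29.73 − 9.79 = 19.94 m.
Head difference: h(BH-9) − h(BH-14) = 26.35 − 19.94 = 6.41 m.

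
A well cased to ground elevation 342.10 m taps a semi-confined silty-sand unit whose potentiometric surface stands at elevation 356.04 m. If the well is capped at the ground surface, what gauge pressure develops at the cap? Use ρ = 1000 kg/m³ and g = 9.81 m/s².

P ≈ 137 kPa

Head above the cap: Δh = 356.04 − 342.10 = 13.94 m.
P = ρgΔh = 1000 × 9.81 × 13.94 = 136751 Pa ≈ 137 kPa.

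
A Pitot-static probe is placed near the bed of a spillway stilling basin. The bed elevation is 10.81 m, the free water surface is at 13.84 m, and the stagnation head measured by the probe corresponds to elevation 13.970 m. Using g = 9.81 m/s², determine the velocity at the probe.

v ≈ 1.60 m/s

Near the bed, under hydrostatic conditions, the piezometric head (z + ψ) equals the free-surface elevation, 13.84 m.
Velocity head = total − piezometric = 13.970 − 13.84 = 0.130 m.
v = √(2g·h_v) = √(2 × 9.81 × 0.130) = 1.60 m/s.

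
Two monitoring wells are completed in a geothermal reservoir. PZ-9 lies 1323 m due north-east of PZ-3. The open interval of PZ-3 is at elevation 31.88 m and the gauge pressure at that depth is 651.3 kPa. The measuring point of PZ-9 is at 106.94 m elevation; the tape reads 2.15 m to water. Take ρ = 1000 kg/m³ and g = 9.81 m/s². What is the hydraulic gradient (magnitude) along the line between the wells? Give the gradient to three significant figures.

Pressure head at PZ-3: ψ = P/(ρg) = 651.3×1000 / (1000 × 9.81) = 66.39 m.
Total head at PZ-3: h = z + ψ = 31.88 + 66.39 = 98.27 m.
Total head at PZ-9: h = 106.94 − 2.15 = 104.79 m.
Head difference: h(PZ-3) − h(PZ-9) = 98.27 − 104.79 = -6.52 m.
Hydraulic gradient: i = |Δh| / L = 6.52 / 1323 = 0.00493.

i ≈ 0.00493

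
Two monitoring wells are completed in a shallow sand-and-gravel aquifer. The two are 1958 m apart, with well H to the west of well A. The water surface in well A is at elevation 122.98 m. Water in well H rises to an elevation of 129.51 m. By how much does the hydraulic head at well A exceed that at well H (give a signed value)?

Δh ≈ -6.53 m

Total head at well A: h = 122.98 m (water level in the piezometer is the total head).
Total head at well H: h = 129.51 m (water level in the piezometer is the total head).
Head difference: h(well A) − h(well H) = 122.98 − 129.51 = -6.53 m.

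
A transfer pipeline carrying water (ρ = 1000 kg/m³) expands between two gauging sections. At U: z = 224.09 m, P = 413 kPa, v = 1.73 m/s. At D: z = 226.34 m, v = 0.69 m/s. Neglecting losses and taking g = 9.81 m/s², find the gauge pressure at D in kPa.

P₂ ≈ 392 kPa

Pressure head at U: ψ₁ = P₁/(ρg) = 413×1000 / (1000 × 9.81) = 42.10 m.
Velocity heads: v₁²/2g = 1.73²/19.62 = 0.153 m; v₂²/2g = 0.69²/19.62 = 0.024 m.
Total head H = z₁ + ψ₁ + v₁²/2g = 224.09 + 42.10 + 0.153 = 266.34 m.
ψ₂ = H − z₂ − v₂²/2g = 266.34 − 226.34 − 0.024 = 39.98 m.
P₂ = ρgψ₂ = 1000 × 9.81 × 39.98 ≈ 392 kPa.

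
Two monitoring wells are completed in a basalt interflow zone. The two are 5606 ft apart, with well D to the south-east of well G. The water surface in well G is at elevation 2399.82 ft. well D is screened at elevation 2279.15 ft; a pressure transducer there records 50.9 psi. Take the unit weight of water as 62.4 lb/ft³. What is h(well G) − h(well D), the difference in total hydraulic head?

Δh ≈ 3.21 ft

Total head at well G: h = 2399.82 ft (water level in the piezometer is the total head).
Pressure head at well D: ψ = 144·P/γ = 144 × 50.9 / 62.4 = 117.46 ft.
Total head at well D: h = z + ψ = 2279.15 + 117.46 = 2396.61 ft.
Head difference: h(well G) − h(well D) = 2399.82 − 2396.61 = 3.21 ft.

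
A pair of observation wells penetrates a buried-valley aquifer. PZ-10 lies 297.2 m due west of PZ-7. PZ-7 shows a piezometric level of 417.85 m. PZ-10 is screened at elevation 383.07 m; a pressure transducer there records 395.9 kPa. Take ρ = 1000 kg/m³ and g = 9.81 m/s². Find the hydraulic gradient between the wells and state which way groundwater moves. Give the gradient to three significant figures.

Total head at PZ-7: h = 417.85 m (water level in the piezometer is the total head).
Pressure head at PZ-10: ψ = P/(ρg) = 395.9×1000 / (1000 × 9.81) = 40.36 m.
Total head at PZ-10: h = z + ψ = 383.07 + 40.36 = 423.43 m.
Head difference: h(PZ-7) − h(PZ-10) = 417.85 − 423.43 = -5.58 m.
Hydraulic gradient: i = |Δh| / L = 5.58 / 297.2 = 0.0188.
Flow is from higher to lower head: from PZ-10 toward PZ-7, i.e. toward the east.

i ≈ 0.0188; groundwater flows toward the east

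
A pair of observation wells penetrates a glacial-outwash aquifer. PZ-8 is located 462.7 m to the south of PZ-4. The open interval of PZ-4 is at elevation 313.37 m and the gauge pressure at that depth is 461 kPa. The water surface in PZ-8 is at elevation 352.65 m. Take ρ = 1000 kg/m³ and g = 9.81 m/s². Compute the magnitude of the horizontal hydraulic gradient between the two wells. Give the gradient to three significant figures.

Pressure head at PZ-4: ψ = P/(ρg) = 461×1000 / (1000 × 9.81) = 46.99 m.
Total head at PZ-4: h = z + ψ = 313.37 + 46.99 = 360.36 m.
Total head at PZ-8: h = 352.65 m (water level in the piezometer is the total head).
Head difference: h(PZ-4) − h(PZ-8) = 360.36 − 352.65 = 7.71 m.
Hydraulic gradient: i = |Δh| / L = 7.71 / 462.7 = 0.0167.

i ≈ 0.0167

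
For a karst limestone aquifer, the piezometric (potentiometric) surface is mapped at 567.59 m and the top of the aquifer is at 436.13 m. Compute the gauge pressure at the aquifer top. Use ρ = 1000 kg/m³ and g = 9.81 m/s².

Pressure head at the aquifer top: ψ = h − z = 567.59 − 436.13 = 131.46 m.
P = ρgψ = 1000 × 9.81 × 131.46 = 1289623 Pa ≈ 1290 kPa.

P ≈ 1290 kPa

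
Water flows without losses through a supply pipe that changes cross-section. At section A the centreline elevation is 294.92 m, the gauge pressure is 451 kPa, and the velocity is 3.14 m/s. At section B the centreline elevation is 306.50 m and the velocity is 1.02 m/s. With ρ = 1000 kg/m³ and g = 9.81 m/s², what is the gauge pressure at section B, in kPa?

P₂ ≈ 342 kPa

Pressure head at A: ψ₁ = P₁/(ρg) = 451×1000 / (1000 × 9.81) = 45.97 m.
Velocity heads: v₁²/2g = 3.14²/19.62 = 0.503 m; v₂²/2g = 1.02²/19.62 = 0.053 m.
Total head H = z₁ + ψ₁ + v₁²/2g = 294.92 + 45.97 + 0.503 = 341.39 m.
ψ₂ = H − z₂ − v₂²/2g = 341.39 − 306.50 − 0.053 = 34.84 m.
P₂ = ρgψ₂ = 1000 × 9.81 × 34.84 ≈ 342 kPa.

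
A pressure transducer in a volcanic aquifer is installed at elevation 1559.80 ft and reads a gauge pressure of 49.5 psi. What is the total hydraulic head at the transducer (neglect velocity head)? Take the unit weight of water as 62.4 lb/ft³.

h ≈ 1674.03 ft

ψ = 144·P/γ = 144 × 49.5 / 62.4 = 114.23 ft.
h = z + ψ = 1559.80 + 114.23 = 1674.03 ft.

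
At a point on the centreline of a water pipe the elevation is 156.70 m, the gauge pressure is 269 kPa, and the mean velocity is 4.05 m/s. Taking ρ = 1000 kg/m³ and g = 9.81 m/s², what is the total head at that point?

Pressure head ψ = P/(ρg) = 269×1000 / (1000 × 9.81) = 27.42 m.
Velocity head = v²/(2g) = 4.05² / (2 × 9.81) = 0.836 m.
h = z + ψ + v²/(2g) = 156.70 + 27.42 + 0.836 = 184.96 m.

h ≈ 184.96 m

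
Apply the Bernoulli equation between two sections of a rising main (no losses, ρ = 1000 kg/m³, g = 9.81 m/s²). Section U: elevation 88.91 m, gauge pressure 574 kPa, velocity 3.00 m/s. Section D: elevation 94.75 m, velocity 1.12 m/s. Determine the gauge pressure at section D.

Pressure head at U: ψ₁ = P₁/(ρg) = 574×1000 / (1000 × 9.81) = 58.51 m.
Velocity heads: v₁²/2g = 3.00²/19.62 = 0.459 m; v₂²/2g = 1.12²/19.62 = 0.064 m.
Total head H = z₁ + ψ₁ + v₁²/2g = 88.91 + 58.51 + 0.459 = 147.88 m.
ψ₂ = H − z₂ − v₂²/2g = 147.88 − 94.75 − 0.064 = 53.07 m.
P₂ = ρgψ₂ = 1000 × 9.81 × 53.07 ≈ 521 kPa.

P₂ ≈ 521 kPa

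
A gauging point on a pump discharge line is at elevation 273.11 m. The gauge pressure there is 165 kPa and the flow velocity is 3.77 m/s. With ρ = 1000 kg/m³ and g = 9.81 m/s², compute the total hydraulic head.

Pressure head ψ = P/(ρg) = 165×1000 / (1000 × 9.81) = 16.82 m.
Velocity head = v²/(2g) = 3.77² / (2 × 9.81) = 0.724 m.
h = z + ψ + v²/(2g) = 273.11 + 16.82 + 0.724 = 290.65 m.

h ≈ 290.65 m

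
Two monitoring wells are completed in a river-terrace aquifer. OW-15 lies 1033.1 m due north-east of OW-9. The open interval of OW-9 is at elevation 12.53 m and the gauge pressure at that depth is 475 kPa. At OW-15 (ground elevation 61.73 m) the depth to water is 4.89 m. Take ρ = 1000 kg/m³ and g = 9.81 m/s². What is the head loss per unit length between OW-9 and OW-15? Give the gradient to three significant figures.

i ≈ 0.00398 m/m

Pressure head at OW-9: ψ = P/(ρg) = 475×1000 / (1000 × 9.81) = 48.42 m.
Total head at OW-9: h = z + ψ = 12.53 + 48.42 = 60.95 m.
Total head at OW-15: h = 61.73 − 4.89 = 56.84 m.
Head difference: h(OW-9) − h(OW-15) = 60.95 − 56.84 = 4.11 m.
Hydraulic gradient: i = |Δh| / L = 4.11 / 1033.1 = 0.00398.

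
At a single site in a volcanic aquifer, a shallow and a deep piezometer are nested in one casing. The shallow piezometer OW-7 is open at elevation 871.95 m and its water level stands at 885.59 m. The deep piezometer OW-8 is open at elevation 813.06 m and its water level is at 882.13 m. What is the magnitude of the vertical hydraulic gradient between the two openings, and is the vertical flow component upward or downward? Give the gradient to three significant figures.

Total head at OW-7: h = 885.59 m (water level in the standpipe).
Total head at OW-8: h = 882.13 m.
Δh = h(OW-7) − h(OW-8) = 885.59 − 882.13 = 3.46 m.
Vertical separation Δz = 871.95 − 813.06 = 58.89 m.
|i_v| = |Δh| / Δz = 3.46 / 58.89 = 0.0588.
Head is higher in the shallow piezometer, so vertical flow is downward (recharge condition).

|i_v| ≈ 0.0588; vertical flow is downward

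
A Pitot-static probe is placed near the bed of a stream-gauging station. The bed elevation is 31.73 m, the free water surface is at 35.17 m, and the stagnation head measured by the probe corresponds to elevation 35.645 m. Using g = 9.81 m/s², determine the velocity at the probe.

Near the bed, under hydrostatic conditions, the piezometric head (z + ψ) equals the free-surface elevation, 35.17 m.
Velocity head = total − piezometric = 35.645 − 35.17 = 0.475 m.
v = √(2g·h_v) = √(2 × 9.81 × 0.475) = 3.05 m/s.

v ≈ 3.05 m/s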